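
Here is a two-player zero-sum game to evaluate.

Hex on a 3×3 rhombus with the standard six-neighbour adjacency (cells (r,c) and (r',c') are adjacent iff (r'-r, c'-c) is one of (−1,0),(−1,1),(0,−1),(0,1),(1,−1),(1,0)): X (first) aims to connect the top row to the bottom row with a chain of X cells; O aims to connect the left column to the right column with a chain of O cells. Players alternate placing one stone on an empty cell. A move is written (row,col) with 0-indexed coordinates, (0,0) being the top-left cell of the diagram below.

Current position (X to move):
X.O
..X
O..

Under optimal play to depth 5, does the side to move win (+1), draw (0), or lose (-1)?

ply 1, X at X.O/..X/O.. | (0,1)=-1→XXO/..X/O..; (1,0)=-1→X.O/X.X/O..; (1,1)=+1→X.O/.XX/O..*; (2,1)=-1→X.O/..X/OX.; (2,2)=-1→X.O/..X/O.X
ply 2, O at X.O/.XX/O.. | (0,1)=-1→XOO/.XX/O..*; (1,0)=-1→X.O/OXX/O..; (2,1)=-1→X.O/.XX/OO.; (2,2)=-1→X.O/.XX/O.O
ply 3, X at XOO/.XX/O.. | (1,0)=+1→XOO/XXX/O..*; (2,1)=-1→XOO/.XX/OX.; (2,2)=-1→XOO/.XX/O.X
ply 4, O at XOO/XXX/O.. | (2,1)=-1→XOO/XXX/OO.*; (2,2)=-1→XOO/XXX/O.O
ply 5, X at XOO/XXX/OO. | (2,2)=+1→XOO/XXX/OOX*
ply 6: XOO/XXX/OOX is terminal -1 (O); from X.O/..X/O.. depth 5

value(X.O/..X/O.., X) = +1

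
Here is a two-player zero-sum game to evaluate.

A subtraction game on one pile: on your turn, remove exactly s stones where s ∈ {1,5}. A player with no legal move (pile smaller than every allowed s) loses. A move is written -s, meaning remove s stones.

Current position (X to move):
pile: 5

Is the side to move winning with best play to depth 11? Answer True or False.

ply 1, X at 5 | -1=+1→4*; -5=+1→0
ply 2, O at 4 | -1=-1→3*
ply 3, X at 3 | -1=+1→2*
ply 4, O at 2 | -1=-1→1*
ply 5, X at 1 | -1=+1→0*
ply 6: 0 is terminal -1 (O); from 5 depth 11

X winning at [5]: True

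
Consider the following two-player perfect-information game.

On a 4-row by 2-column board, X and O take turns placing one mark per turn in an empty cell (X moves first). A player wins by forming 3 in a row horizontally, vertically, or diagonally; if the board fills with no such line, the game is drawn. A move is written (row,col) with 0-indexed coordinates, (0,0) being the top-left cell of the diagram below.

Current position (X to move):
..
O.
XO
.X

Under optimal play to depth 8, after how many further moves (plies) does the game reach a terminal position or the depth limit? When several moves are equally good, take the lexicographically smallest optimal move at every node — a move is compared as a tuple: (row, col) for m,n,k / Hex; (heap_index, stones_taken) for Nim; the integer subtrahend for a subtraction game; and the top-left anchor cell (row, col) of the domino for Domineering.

ply 1, X at ../O./XO/.X | (0,0)=+0→X./O./XO/.X*; (0,1)=+0→.X/O./XO/.X; (1,1)=+0→../OX/XO/.X; (3,0)=+0→../O./XO/XX
ply 2, O at X./O./XO/.X | (0,1)=+0→XO/O./XO/.X*; (1,1)=+0→X./OO/XO/.X; (3,0)=+0→X./O./XO/OX
ply 3, X at XO/O./XO/.X | (1,1)=+0→XO/OX/XO/.X*; (3,0)=-1→XO/O./XO/XX
ply 4, O at XO/OX/XO/.X | (3,0)=+0→XO/OX/XO/OX*
ply 5: XO/OX/XO/OX is terminal +0 (X); from ../O./XO/.X depth 8

PV length from [../O./XO/.X]: 4 plies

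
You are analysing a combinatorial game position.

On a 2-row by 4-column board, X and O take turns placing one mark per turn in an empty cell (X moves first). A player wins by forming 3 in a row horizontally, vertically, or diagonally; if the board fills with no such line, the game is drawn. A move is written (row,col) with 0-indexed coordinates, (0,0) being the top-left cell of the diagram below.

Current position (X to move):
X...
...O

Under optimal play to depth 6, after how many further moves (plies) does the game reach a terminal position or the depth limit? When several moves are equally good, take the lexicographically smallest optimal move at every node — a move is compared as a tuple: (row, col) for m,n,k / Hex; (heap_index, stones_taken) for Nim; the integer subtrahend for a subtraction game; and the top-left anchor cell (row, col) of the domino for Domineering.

[X.../...O] X move#1: (0,1):+0/XX../...O*, (0,2):+0/X.X./...O, (0,3):+0/X..X/...O, (1,0):+0/X.../X..O, (1,1):+0/X.../.X.O, (1,2):+0/X.../..XO
[XX../...O] O move#2: (0,2):+0/XXO./...O*, (0,3):-1/XX.O/...O, (1,0):-1/XX../O..O, (1,1):-1/XX../.O.O, (1,2):-1/XX../..OO
[XXO./...O] X move#3: (0,3):+0/XXOX/...O*, (1,0):+0/XXO./X..O, (1,1):+0/XXO./.X.O, (1,2):+0/XXO./..XO
[XXOX/...O] O move#4: (1,0):+0/XXOX/O..O*, (1,1):+0/XXOX/.O.O, (1,2):+0/XXOX/..OO
[XXOX/O..O] X move#5: (1,1):+0/XXOX/OX.O*, (1,2):+0/XXOX/O.XO
[XXOX/OX.O] O move#6: (1,2):+0/XXOX/OXOO*
[XXOX/OXOO] end (terminal +0, X#7); searched X.../...O to 6

PV length from [X.../...O]: 6 plies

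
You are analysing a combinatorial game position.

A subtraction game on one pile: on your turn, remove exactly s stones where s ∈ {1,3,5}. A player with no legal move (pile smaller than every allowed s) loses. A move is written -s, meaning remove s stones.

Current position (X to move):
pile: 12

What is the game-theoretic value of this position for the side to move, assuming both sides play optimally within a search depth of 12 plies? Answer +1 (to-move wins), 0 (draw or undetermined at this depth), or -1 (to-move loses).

value(12, X) = -1

ply 1, X at 12 | -1=-1→11*; -3=-1→9; -5=-1→7
ply 2, O at 11 | -1=+1→10*; -3=+1→8; -5=+1→6
ply 3, X at 10 | -1=-1→9*; -3=-1→7; -5=-1→5
ply 4, O at 9 | -1=+1→8*; -3=+1→6; -5=+1→4
ply 5, X at 8 | -1=-1→7*; -3=-1→5; -5=-1→3
ply 6, O at 7 | -1=+1→6*; -3=+1→4; -5=+1→2
ply 7, X at 6 | -1=-1→5*; -3=-1→3; -5=-1→1
ply 8, O at 5 | -1=+1→4*; -3=+1→2; -5=+1→0
ply 9, X at 4 | -1=-1→3*; -3=-1→1
ply 10, O at 3 | -1=+1→2*; -3=+1→0
ply 11, X at 2 | -1=-1→1*
ply 12, O at 1 | -1=+1→0*
ply 13: 0 is terminal -1 (X); from 12 depth 12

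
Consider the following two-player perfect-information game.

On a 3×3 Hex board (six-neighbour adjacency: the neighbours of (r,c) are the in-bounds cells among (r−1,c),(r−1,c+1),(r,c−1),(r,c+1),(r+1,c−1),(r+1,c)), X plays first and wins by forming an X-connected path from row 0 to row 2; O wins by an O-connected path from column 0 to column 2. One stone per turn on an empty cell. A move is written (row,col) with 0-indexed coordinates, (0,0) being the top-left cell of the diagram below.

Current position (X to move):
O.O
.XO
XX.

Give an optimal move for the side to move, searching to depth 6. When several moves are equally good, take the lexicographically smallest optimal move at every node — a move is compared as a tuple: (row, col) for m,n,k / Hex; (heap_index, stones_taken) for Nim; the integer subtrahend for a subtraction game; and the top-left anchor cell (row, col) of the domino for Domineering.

X's best at [O.O/.XO/XX.]: (0,1)

[O.O/.XO/XX.] X move#1: (0,1):+1/OXO/.XO/XX.*, (1,0):-1/O.O/XXO/XX., (2,2):-1/O.O/.XO/XXX
[OXO/.XO/XX.] end (terminal -1, O#2); searched O.O/.XO/XX. to 6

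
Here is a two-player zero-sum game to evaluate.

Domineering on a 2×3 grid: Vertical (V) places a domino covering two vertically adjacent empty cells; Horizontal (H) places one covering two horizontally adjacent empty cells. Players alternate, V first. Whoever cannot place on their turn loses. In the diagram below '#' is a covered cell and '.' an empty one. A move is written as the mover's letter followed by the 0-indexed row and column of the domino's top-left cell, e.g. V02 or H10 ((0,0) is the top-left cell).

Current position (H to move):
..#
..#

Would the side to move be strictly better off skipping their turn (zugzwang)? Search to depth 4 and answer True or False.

[..#/..#] H move#1: H00:+1/###/..#*, H10:+1/..#/###
[###/..#] end (terminal -1, V#2); searched ..#/..# to 4
pass branch (V moves first from the same position):
  | [..#/..#] V move#1: V00:+1/#.#/#.#*, V01:+1/.##/.##
  | [#.#/#.#] end (terminal -1, H#2); searched ..#/..# to 4
H moving scores +1; H passing scores -1

zugzwang(..#/..#, H) = False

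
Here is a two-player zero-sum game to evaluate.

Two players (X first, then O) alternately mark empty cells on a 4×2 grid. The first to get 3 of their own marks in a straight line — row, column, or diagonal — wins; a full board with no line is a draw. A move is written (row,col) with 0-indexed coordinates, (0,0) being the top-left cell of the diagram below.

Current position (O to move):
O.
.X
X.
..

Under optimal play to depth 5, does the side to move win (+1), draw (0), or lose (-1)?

ply 1, O at O./.X/X./.. | (0,1)=+0→OO/.X/X./..*; (1,0)=-1→O./OX/X./..; (2,1)=+0→O./.X/XO/..; (3,0)=-1→O./.X/X./O.; (3,1)=+0→O./.X/X./.O
ply 2, X at OO/.X/X./.. | (1,0)=+0→OO/XX/X./..*; (2,1)=+0→OO/.X/XX/..; (3,0)=+0→OO/.X/X./X.; (3,1)=+0→OO/.X/X./.X
ply 3, O at OO/XX/X./.. | (2,1)=-1→OO/XX/XO/..; (3,0)=+0→OO/XX/X./O.*; (3,1)=-1→OO/XX/X./.O
ply 4, X at OO/XX/X./O. | (2,1)=+0→OO/XX/XX/O.*; (3,1)=+0→OO/XX/X./OX
ply 5, O at OO/XX/XX/O. | (3,1)=+0→OO/XX/XX/OO*
ply 6: OO/XX/XX/OO is terminal +0 (X); from O./.X/X./.. depth 5

value(O./.X/X./.., O) = 0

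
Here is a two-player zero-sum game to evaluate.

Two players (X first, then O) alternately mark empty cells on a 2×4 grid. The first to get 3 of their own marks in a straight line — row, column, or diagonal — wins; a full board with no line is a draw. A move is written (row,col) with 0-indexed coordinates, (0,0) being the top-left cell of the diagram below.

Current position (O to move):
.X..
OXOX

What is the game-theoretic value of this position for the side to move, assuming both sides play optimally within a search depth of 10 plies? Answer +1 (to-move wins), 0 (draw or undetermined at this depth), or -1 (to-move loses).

value(.X../OXOX, O) = 0

[.X../OXOX] O move#1: (0,0):+0/OX../OXOX*, (0,2):+0/.XO./OXOX, (0,3):+0/.X.O/OXOX
[OX../OXOX] X move#2: (0,2):+0/OXX./OXOX*, (0,3):+0/OX.X/OXOX
[OXX./OXOX] O move#3: (0,3):+0/OXXO/OXOX*
[OXXO/OXOX] end (terminal +0, X#4); searched .X../OXOX to 10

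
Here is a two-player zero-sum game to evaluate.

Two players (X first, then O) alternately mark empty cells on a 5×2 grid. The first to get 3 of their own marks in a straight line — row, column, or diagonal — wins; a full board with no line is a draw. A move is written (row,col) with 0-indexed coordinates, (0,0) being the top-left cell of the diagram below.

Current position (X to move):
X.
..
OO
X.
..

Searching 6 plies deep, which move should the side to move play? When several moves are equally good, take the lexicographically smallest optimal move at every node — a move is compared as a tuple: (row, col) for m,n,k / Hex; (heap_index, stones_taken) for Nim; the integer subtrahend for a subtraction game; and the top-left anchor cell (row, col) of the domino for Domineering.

X's best at [X./../OO/X./..]: (1,1)

[X./../OO/X./..] X move#1: (0,1):-1/XX/../OO/X./.., (1,0):-1/X./X./OO/X./.., (1,1):+0/X./.X/OO/X./..*, (3,1):+0/X./../OO/XX/.., (4,0):-1/X./../OO/X./X., (4,1):-1/X./../OO/X./.X
[X./.X/OO/X./..] O move#2: (0,1):+0/XO/.X/OO/X./..*, (1,0):+0/X./OX/OO/X./.., (3,1):+0/X./.X/OO/XO/.., (4,0):+0/X./.X/OO/X./O., (4,1):+0/X./.X/OO/X./.O
[XO/.X/OO/X./..] X move#3: (1,0):+0/XO/XX/OO/X./..*, (3,1):+0/XO/.X/OO/XX/.., (4,0):+0/XO/.X/OO/X./X., (4,1):+0/XO/.X/OO/X./.X
[XO/XX/OO/X./..] O move#4: (3,1):+0/XO/XX/OO/XO/..*, (4,0):+0/XO/XX/OO/X./O., (4,1):+0/XO/XX/OO/X./.O
[XO/XX/OO/XO/..] X move#5: (4,0):-1/XO/XX/OO/XO/X., (4,1):+0/XO/XX/OO/XO/.X*
[XO/XX/OO/XO/.X] O move#6: (4,0):+0/XO/XX/OO/XO/OX*
[XO/XX/OO/XO/OX] end (terminal +0, X#7); searched X./../OO/X./.. to 6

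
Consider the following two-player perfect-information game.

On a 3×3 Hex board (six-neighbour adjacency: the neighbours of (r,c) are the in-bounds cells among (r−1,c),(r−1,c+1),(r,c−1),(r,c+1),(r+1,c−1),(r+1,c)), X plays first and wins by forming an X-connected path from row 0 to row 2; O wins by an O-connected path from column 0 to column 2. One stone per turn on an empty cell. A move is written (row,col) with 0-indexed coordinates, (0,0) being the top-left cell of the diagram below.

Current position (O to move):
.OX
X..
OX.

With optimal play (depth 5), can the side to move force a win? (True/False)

O winning at [.OX/X../OX.]: False

ply 1, O at .OX/X../OX. | (0,0)=-1→OOX/X../OX.*; (1,1)=-1→.OX/XO./OX.; (1,2)=-1→.OX/X.O/OX.; (2,2)=-1→.OX/X../OXO
ply 2, X at OOX/X../OX. | (1,1)=+1→OOX/XX./OX.*; (1,2)=+1→OOX/X.X/OX.; (2,2)=+1→OOX/X../OXX
ply 3: OOX/XX./OX. is terminal -1 (O); from .OX/X../OX. depth 5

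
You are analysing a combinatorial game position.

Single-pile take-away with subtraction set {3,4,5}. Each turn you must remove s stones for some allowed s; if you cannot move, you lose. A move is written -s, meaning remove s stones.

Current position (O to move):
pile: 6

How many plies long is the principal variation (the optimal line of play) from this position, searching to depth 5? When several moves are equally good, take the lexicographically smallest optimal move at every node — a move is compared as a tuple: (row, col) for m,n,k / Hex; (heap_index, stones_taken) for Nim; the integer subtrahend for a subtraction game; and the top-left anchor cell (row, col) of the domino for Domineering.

PV length from [6]: 1 ply

p1 O@[6]: -3[3]-1 -4[2]+1* -5[1]+1
p2 X@[2] terminal -1; root [6] d5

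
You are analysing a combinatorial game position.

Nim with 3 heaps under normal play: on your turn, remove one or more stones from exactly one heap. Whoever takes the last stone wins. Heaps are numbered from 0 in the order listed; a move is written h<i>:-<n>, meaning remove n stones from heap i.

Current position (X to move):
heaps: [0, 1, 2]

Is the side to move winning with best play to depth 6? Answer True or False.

X winning at [(0,1,2)]: True

[(0,1,2)] X move#1: h1:-1:-1/(0,0,2), h2:-1:+1/(0,1,1)*, h2:-2:-1/(0,1,0)
[(0,1,1)] O move#2: h1:-1:-1/(0,0,1)*, h2:-1:-1/(0,1,0)
[(0,0,1)] X move#3: h2:-1:+1/(0,0,0)*
[(0,0,0)] end (terminal -1, O#4); searched (0,1,2) to 6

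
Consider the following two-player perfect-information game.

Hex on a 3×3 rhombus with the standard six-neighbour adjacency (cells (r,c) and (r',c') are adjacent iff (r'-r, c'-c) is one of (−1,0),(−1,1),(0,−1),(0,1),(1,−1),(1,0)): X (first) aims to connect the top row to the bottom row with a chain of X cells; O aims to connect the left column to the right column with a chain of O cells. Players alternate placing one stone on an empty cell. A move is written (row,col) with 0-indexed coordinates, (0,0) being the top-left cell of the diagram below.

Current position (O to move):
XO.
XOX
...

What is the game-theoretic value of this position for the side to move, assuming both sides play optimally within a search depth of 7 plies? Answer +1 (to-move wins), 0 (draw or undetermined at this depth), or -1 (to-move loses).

value(XO./XOX/..., O) = -1

ply 1, O at XO./XOX/... | (0,2)=-1→XOO/XOX/...*; (2,0)=-1→XO./XOX/O..; (2,1)=-1→XO./XOX/.O.; (2,2)=-1→XO./XOX/..O
ply 2, X at XOO/XOX/... | (2,0)=+1→XOO/XOX/X..*; (2,1)=-1→XOO/XOX/.X.; (2,2)=-1→XOO/XOX/..X
ply 3: XOO/XOX/X.. is terminal -1 (O); from XO./XOX/... depth 7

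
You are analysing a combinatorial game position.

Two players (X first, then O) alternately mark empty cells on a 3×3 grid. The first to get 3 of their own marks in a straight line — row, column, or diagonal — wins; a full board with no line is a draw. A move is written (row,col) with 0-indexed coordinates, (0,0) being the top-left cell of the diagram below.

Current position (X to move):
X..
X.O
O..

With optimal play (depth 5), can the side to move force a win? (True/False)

ply 1, X at X../X.O/O.. | (0,1)=-1→XX./X.O/O..; (0,2)=+0→X.X/X.O/O..*; (1,1)=-1→X../XXO/O..; (2,1)=-1→X../X.O/OX.; (2,2)=+0→X../X.O/O.X
ply 2, O at X.X/X.O/O.. | (0,1)=+0→XOX/X.O/O..*; (1,1)=-1→X.X/XOO/O..; (2,1)=-1→X.X/X.O/OO.; (2,2)=-1→X.X/X.O/O.O
ply 3, X at XOX/X.O/O.. | (1,1)=+0→XOX/XXO/O..*; (2,1)=+0→XOX/X.O/OX.; (2,2)=+0→XOX/X.O/O.X
ply 4, O at XOX/XXO/O.. | (2,1)=-1→XOX/XXO/OO.; (2,2)=+0→XOX/XXO/O.O*
ply 5, X at XOX/XXO/O.O | (2,1)=+0→XOX/XXO/OXO*
ply 6: XOX/XXO/OXO is terminal +0 (O); from X../X.O/O.. depth 5

X winning at [X../X.O/O..]: False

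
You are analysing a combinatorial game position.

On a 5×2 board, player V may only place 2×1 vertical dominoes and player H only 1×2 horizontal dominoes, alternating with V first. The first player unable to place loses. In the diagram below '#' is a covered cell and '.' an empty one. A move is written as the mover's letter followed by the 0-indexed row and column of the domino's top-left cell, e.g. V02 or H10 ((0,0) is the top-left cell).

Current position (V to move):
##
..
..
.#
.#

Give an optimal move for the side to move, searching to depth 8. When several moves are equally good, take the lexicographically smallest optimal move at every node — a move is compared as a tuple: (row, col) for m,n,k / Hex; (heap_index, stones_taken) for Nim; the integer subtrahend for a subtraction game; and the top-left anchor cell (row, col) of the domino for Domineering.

V's best at [##/../../.#/.#]: V10

ply 1, V at ##/../../.#/.# | V10=+1→##/#./#./.#/.#*; V11=+1→##/.#/.#/.#/.#; V20=-1→##/../#./##/.#; V30=-1→##/../../##/##
ply 2: ##/#./#./.#/.# is terminal -1 (H); from ##/../../.#/.# depth 8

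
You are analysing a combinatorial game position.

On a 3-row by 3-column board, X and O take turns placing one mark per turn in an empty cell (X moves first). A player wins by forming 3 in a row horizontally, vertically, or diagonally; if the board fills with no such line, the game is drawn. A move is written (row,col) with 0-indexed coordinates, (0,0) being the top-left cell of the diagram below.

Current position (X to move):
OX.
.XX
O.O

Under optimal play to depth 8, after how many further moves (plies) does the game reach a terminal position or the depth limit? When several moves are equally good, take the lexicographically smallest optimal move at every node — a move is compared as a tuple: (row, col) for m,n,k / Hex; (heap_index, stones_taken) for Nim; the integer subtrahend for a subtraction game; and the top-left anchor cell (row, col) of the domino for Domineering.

PV length from [OX./.XX/O.O]: 1 ply

[OX./.XX/O.O] X move#1: (0,2):-1/OXX/.XX/O.O, (1,0):+1/OX./XXX/O.O*, (2,1):+1/OX./.XX/OXO
[OX./XXX/O.O] end (terminal -1, O#2); searched OX./.XX/O.O to 8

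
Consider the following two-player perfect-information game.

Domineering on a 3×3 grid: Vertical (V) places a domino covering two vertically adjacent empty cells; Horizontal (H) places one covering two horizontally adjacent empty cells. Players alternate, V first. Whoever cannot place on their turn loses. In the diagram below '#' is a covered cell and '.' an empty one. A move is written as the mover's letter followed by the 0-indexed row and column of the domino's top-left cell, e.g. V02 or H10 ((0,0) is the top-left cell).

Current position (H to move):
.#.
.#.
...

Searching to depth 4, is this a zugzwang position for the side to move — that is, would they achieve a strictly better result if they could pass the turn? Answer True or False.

zugzwang(.#./.#./..., H) = False

p1 H@[.#./.#./...]: H20[.#./.#./##.]-1* H21[.#./.#./.##]-1
p2 V@[.#./.#./##.]: V00[##./##./##.]+1* V02[.##/.##/##.]+1 V12[.#./.##/###]+1
p3 H@[##./##./##.] terminal -1; root [.#./.#./...] d4
suppose H passes — search the same position with V to move:
pass> p1 V@[.#./.#./...]: V00[##./##./...]+1* V02[.##/.##/...]+1 V10[.#./##./#..]+1 V12[.#./.##/..#]+1
pass> p2 H@[##./##./...]: H20[##./##./##.]-1* H21[##./##./.##]-1
pass> p3 V@[##./##./##.]: V02[###/###/##.]+1* V12[##./###/###]+1
pass> p4 H@[###/###/##.] terminal -1; root [.#./.#./...] d4
for H: play -1, pass -1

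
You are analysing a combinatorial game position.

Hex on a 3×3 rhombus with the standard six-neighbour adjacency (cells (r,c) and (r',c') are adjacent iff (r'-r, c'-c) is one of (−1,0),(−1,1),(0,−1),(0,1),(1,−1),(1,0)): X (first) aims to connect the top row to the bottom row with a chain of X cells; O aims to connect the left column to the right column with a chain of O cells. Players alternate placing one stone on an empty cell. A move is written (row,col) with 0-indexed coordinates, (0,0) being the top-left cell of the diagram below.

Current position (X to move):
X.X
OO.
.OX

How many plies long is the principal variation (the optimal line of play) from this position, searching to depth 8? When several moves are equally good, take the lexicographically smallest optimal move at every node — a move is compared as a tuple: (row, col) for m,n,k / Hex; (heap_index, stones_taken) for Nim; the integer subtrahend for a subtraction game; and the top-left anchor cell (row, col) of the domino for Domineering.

ply 1, X at X.X/OO./.OX | (0,1)=-1→XXX/OO./.OX; (1,2)=+1→X.X/OOX/.OX*; (2,0)=-1→X.X/OO./XOX
ply 2: X.X/OOX/.OX is terminal -1 (O); from X.X/OO./.OX depth 8

PV length from [X.X/OO./.OX]: 1 ply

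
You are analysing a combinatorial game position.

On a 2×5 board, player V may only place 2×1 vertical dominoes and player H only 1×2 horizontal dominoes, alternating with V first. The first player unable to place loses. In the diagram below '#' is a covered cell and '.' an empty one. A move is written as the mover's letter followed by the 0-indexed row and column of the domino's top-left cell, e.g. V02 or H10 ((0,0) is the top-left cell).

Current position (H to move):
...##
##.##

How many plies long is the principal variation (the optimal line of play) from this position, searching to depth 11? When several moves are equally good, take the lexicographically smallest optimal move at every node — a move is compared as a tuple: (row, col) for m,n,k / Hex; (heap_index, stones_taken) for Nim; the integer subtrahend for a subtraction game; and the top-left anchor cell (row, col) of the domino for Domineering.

[...##/##.##] H move#1: H00:-1/##.##/##.##, H01:+1/.####/##.##*
[.####/##.##] end (terminal -1, V#2); searched ...##/##.## to 11

PV length from [...##/##.##]: 1 ply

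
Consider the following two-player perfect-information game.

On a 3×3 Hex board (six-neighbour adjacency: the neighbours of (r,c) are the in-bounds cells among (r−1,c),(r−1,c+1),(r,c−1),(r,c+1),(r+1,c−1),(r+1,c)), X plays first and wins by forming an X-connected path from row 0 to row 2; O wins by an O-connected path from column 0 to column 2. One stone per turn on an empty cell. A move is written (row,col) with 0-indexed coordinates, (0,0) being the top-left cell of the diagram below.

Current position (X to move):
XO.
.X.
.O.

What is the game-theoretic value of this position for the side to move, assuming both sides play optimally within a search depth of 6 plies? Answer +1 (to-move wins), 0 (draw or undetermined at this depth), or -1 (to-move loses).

value(XO./.X./.O., X) = +1

p1 X@[XO./.X./.O.]: (0,2)[XOX/.X./.O.]-1 (1,0)[XO./XX./.O.]-1 (1,2)[XO./.XX/.O.]+1* (2,0)[XO./.X./XO.]+1 (2,2)[XO./.X./.OX]+1
p2 O@[XO./.XX/.O.]: (0,2)[XOO/.XX/.O.]-1* (1,0)[XO./OXX/.O.]-1 (2,0)[XO./.XX/OO.]-1 (2,2)[XO./.XX/.OO]-1
p3 X@[XOO/.XX/.O.]: (1,0)[XOO/XXX/.O.]+1* (2,0)[XOO/.XX/XO.]-1 (2,2)[XOO/.XX/.OX]-1
p4 O@[XOO/XXX/.O.]: (2,0)[XOO/XXX/OO.]-1* (2,2)[XOO/XXX/.OO]-1
p5 X@[XOO/XXX/OO.]: (2,2)[XOO/XXX/OOX]+1*
p6 O@[XOO/XXX/OOX] terminal -1; root [XO./.X./.O.] d6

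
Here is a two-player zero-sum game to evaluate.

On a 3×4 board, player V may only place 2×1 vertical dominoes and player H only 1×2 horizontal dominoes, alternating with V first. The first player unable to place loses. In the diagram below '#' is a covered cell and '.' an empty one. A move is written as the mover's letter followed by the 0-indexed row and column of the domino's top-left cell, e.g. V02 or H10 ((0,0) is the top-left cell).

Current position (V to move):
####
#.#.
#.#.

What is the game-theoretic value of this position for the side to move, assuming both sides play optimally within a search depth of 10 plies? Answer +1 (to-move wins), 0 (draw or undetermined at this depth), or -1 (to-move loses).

value(####/#.#./#.#., V) = +1

p1 V@[####/#.#./#.#.]: V11[####/###./###.]+1* V13[####/#.##/#.##]+1
p2 H@[####/###./###.] terminal -1; root [####/#.#./#.#.] d10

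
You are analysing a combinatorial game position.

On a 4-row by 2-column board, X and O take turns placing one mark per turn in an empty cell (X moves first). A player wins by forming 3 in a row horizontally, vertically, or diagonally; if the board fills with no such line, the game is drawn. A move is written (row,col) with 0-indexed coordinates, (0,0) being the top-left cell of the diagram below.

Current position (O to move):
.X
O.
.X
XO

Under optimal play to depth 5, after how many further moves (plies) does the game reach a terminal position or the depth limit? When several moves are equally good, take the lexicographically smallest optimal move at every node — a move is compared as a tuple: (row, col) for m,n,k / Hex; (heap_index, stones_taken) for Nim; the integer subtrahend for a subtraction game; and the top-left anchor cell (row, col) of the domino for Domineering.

ply 1, O at .X/O./.X/XO | (0,0)=-1→OX/O./.X/XO; (1,1)=+0→.X/OO/.X/XO*; (2,0)=-1→.X/O./OX/XO
ply 2, X at .X/OO/.X/XO | (0,0)=+0→XX/OO/.X/XO*; (2,0)=+0→.X/OO/XX/XO
ply 3, O at XX/OO/.X/XO | (2,0)=+0→XX/OO/OX/XO*
ply 4: XX/OO/OX/XO is terminal +0 (X); from .X/O./.X/XO depth 5

PV length from [.X/O./.X/XO]: 3 plies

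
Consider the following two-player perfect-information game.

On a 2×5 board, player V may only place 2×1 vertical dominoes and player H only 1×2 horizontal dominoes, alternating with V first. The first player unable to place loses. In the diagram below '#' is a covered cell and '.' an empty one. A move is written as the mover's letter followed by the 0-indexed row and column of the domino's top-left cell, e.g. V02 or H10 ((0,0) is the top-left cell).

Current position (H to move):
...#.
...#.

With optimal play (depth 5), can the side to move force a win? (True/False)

p1 H@[...#./...#.]: H00[##.#./...#.]-1* H01[.###./...#.]-1 H10[...#./##.#.]-1 H11[...#./.###.]-1
p2 V@[##.#./...#.]: V02[####./..##.]+1* V04[##.##/...##]-1
p3 H@[####./..##.]: H10[####./####.]-1*
p4 V@[####./####.]: V04[#####/#####]+1*
p5 H@[#####/#####] terminal -1; root [...#./...#.] d5

H winning at [...#./...#.]: False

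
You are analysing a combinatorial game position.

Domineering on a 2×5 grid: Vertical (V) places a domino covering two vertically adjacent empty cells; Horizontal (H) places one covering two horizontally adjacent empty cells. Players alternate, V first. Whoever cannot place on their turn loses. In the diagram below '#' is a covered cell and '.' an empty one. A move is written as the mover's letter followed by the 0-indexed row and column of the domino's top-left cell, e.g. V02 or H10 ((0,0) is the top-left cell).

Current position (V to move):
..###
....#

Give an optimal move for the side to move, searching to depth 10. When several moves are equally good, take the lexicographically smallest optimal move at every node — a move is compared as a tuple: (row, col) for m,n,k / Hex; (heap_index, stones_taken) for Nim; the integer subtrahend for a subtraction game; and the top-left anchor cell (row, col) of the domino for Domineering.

[..###/....#] V move#1: V00:-1/#.###/#...#, V01:+1/.####/.#..#*
[.####/.#..#] H move#2: H12:-1/.####/.####*
[.####/.####] V move#3: V00:+1/#####/#####*
[#####/#####] end (terminal -1, H#4); searched ..###/....# to 10

V's best at [..###/....#]: V01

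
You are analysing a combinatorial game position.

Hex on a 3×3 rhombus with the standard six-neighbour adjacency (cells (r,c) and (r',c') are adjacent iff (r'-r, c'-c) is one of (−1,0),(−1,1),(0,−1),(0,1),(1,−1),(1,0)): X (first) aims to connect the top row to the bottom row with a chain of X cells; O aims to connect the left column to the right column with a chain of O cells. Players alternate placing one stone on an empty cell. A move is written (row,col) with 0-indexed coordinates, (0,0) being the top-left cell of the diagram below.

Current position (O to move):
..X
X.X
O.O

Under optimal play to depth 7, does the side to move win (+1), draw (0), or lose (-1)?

value(..X/X.X/O.O, O) = +1

p1 O@[..X/X.X/O.O]: (0,0)[O.X/X.X/O.O]-1 (0,1)[.OX/X.X/O.O]-1 (1,1)[..X/XOX/O.O]-1 (2,1)[..X/X.X/OOO]+1*
p2 X@[..X/X.X/OOO] terminal -1; root [..X/X.X/O.O] d7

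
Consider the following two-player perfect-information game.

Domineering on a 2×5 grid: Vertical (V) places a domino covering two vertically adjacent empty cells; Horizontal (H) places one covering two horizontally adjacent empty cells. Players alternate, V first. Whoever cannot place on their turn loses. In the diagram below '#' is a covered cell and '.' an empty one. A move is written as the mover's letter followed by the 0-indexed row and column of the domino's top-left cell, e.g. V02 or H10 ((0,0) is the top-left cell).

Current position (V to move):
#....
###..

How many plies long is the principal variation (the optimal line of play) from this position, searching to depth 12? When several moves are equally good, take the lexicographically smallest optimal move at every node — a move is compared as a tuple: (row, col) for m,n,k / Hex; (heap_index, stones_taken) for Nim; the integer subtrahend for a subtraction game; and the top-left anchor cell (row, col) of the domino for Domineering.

PV length from [#..../###..]: 3 plies

ply 1, V at #..../###.. | V03=+1→#..#./####.*; V04=-1→#...#/###.#
ply 2, H at #..#./####. | H01=-1→####./####.*
ply 3, V at ####./####. | V04=+1→#####/#####*
ply 4: #####/##### is terminal -1 (H); from #..../###.. depth 12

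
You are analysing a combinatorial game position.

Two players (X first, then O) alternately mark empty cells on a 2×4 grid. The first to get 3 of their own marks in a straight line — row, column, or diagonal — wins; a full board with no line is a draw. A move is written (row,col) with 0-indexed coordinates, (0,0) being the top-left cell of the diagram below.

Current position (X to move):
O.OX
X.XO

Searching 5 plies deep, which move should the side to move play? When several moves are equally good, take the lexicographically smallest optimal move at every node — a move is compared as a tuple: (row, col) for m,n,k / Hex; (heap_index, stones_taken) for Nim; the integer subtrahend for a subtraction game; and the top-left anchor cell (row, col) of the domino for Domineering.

X's best at [O.OX/X.XO]: (1,1)

[O.OX/X.XO] X move#1: (0,1):+0/OXOX/X.XO, (1,1):+1/O.OX/XXXO*
[O.OX/XXXO] end (terminal -1, O#2); searched O.OX/X.XO to 5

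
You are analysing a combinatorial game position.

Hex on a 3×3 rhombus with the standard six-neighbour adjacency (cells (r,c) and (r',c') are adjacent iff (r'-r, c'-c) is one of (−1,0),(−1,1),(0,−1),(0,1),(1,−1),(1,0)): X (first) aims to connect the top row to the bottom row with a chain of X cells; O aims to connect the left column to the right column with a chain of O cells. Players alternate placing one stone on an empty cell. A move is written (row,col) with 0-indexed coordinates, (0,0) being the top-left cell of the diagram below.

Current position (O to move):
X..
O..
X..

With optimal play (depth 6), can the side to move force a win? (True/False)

ply 1, O at X../O../X.. | (0,1)=-1→XO./O../X..; (0,2)=+1→X.O/O../X..*; (1,1)=+1→X../OO./X..; (1,2)=-1→X../O.O/X..; (2,1)=-1→X../O../XO.; (2,2)=-1→X../O../X.O
ply 2, X at X.O/O../X.. | (0,1)=-1→XXO/O../X..*; (1,1)=-1→X.O/OX./X..; (1,2)=-1→X.O/O.X/X..; (2,1)=-1→X.O/O../XX.; (2,2)=-1→X.O/O../X.X
ply 3, O at XXO/O../X.. | (1,1)=+1→XXO/OO./X..*; (1,2)=-1→XXO/O.O/X..; (2,1)=-1→XXO/O../XO.; (2,2)=-1→XXO/O../X.O
ply 4: XXO/OO./X.. is terminal -1 (X); from X../O../X.. depth 6

O winning at [X../O../X..]: True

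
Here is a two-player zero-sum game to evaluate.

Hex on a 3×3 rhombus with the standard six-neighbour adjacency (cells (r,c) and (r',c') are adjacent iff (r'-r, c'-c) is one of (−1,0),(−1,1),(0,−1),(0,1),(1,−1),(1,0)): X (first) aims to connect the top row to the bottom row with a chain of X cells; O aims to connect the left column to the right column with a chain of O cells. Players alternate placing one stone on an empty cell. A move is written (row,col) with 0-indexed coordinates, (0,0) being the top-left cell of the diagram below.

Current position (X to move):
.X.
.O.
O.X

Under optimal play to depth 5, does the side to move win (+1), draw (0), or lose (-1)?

ply 1, X at .X./.O./O.X | (0,0)=-1→XX./.O./O.X*; (0,2)=-1→.XX/.O./O.X; (1,0)=-1→.X./XO./O.X; (1,2)=-1→.X./.OX/O.X; (2,1)=-1→.X./.O./OXX
ply 2, O at XX./.O./O.X | (0,2)=+1→XXO/.O./O.X*; (1,0)=+1→XX./OO./O.X; (1,2)=+1→XX./.OO/O.X; (2,1)=+1→XX./.O./OOX
ply 3: XXO/.O./O.X is terminal -1 (X); from .X./.O./O.X depth 5

value(.X./.O./O.X, X) = -1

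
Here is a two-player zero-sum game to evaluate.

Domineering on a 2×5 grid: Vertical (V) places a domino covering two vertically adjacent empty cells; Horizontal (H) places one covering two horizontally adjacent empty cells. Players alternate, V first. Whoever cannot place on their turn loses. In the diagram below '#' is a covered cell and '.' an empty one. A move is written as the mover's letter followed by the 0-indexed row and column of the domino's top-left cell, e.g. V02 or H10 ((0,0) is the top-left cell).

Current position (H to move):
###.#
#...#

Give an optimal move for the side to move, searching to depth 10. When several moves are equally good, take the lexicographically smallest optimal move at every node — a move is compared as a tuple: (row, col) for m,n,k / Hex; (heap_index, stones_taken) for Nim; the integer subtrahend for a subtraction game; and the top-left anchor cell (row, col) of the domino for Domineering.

H's best at [###.#/#...#]: H12

[###.#/#...#] H move#1: H11:-1/###.#/###.#, H12:+1/###.#/#.###*
[###.#/#.###] end (terminal -1, V#2); searched ###.#/#...# to 10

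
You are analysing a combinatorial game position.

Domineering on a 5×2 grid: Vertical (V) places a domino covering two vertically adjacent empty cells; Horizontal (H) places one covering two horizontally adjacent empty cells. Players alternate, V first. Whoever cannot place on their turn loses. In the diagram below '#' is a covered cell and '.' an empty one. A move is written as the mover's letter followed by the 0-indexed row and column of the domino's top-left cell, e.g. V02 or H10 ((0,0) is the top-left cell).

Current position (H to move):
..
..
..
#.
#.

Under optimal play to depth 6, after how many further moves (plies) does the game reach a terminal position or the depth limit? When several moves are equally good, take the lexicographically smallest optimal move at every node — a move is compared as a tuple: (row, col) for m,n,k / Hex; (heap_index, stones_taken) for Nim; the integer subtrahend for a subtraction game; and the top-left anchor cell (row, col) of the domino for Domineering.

PV length from [../../../#./#.]: 3 plies

[../../../#./#.] H move#1: H00:-1/##/../../#./#., H10:+1/../##/../#./#.*, H20:-1/../../##/#./#.
[../##/../#./#.] V move#2: V21:-1/../##/.#/##/#.*, V31:-1/../##/../##/##
[../##/.#/##/#.] H move#3: H00:+1/##/##/.#/##/#.*
[##/##/.#/##/#.] end (terminal -1, V#4); searched ../../../#./#. to 6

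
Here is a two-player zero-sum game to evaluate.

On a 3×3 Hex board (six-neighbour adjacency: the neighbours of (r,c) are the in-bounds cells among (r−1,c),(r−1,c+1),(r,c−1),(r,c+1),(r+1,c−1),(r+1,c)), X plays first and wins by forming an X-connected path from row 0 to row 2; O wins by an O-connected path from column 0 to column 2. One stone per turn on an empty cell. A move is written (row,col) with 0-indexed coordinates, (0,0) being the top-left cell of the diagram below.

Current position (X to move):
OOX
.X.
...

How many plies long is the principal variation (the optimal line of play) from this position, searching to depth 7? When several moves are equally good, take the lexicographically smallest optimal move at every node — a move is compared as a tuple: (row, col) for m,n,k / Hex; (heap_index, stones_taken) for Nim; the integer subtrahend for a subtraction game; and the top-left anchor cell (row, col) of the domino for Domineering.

[OOX/.X./...] X move#1: (1,0):+1/OOX/XX./...*, (1,2):+1/OOX/.XX/..., (2,0):+1/OOX/.X./X.., (2,1):+1/OOX/.X./.X., (2,2):+1/OOX/.X./..X
[OOX/XX./...] O move#2: (1,2):-1/OOX/XXO/...*, (2,0):-1/OOX/XX./O.., (2,1):-1/OOX/XX./.O., (2,2):-1/OOX/XX./..O
[OOX/XXO/...] X move#3: (2,0):+1/OOX/XXO/X..*, (2,1):+1/OOX/XXO/.X., (2,2):+1/OOX/XXO/..X
[OOX/XXO/X..] end (terminal -1, O#4); searched OOX/.X./... to 7

PV length from [OOX/.X./...]: 3 plies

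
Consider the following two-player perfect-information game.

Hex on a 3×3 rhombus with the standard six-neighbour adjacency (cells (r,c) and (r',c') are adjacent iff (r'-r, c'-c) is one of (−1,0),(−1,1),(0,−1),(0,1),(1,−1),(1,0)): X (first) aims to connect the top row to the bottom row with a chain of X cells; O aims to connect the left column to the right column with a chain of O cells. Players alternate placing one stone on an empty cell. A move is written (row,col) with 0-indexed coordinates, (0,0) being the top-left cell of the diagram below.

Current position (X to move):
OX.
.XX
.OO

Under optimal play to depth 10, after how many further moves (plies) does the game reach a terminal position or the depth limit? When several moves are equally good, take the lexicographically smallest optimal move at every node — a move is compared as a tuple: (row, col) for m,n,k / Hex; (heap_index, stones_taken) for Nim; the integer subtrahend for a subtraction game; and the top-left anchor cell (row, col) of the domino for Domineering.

ply 1, X at OX./.XX/.OO | (0,2)=-1→OXX/.XX/.OO; (1,0)=-1→OX./XXX/.OO; (2,0)=+1→OX./.XX/XOO*
ply 2: OX./.XX/XOO is terminal -1 (O); from OX./.XX/.OO depth 10

PV length from [OX./.XX/.OO]: 1 ply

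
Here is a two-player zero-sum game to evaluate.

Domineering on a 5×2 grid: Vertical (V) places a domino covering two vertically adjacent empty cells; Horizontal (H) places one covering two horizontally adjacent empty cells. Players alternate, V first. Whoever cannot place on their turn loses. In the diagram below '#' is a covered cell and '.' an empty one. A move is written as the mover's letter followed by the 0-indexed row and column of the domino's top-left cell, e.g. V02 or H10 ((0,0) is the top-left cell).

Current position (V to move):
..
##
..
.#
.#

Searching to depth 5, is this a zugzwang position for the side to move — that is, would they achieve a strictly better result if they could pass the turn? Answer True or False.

zugzwang(../##/../.#/.#, V) = False

p1 V@[../##/../.#/.#]: V20[../##/#./##/.#]-1* V30[../##/../##/##]-1
p2 H@[../##/#./##/.#]: H00[##/##/#./##/.#]+1*
p3 V@[##/##/#./##/.#] terminal -1; root [../##/../.#/.#] d5
pass branch (H moves first from the same position):
  | p1 H@[../##/../.#/.#]: H00[##/##/../.#/.#]-1 H20[../##/##/.#/.#]+1*
  | p2 V@[../##/##/.#/.#]: V30[../##/##/##/##]-1*
  | p3 H@[../##/##/##/##]: H00[##/##/##/##/##]+1*
  | p4 V@[##/##/##/##/##] terminal -1; root [../##/../.#/.#] d5
V moving scores -1; V passing scores -1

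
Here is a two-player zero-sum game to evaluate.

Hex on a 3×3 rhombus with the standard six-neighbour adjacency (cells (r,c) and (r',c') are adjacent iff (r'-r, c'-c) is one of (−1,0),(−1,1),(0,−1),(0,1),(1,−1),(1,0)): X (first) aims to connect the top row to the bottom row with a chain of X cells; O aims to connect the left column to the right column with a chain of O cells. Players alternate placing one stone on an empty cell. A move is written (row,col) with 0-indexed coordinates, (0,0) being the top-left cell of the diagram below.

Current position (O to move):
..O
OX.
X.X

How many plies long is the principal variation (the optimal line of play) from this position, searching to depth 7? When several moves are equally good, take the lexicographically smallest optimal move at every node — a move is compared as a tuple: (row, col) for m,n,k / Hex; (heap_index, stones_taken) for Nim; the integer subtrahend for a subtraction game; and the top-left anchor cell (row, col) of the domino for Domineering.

PV length from [..O/OX./X.X]: 1 ply

p1 O@[..O/OX./X.X]: (0,0)[O.O/OX./X.X]-1 (0,1)[.OO/OX./X.X]+1* (1,2)[..O/OXO/X.X]-1 (2,1)[..O/OX./XOX]-1
p2 X@[.OO/OX./X.X] terminal -1; root [..O/OX./X.X] d7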